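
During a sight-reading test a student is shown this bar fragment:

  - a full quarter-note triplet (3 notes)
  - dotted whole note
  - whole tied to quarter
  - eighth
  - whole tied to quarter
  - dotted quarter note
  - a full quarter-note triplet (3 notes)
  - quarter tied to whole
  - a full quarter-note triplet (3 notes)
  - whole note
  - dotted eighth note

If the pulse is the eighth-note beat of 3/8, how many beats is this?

67.5

One eighth-note beat = 2 sixteenth notes.
Each duration in sixteenth notes: a full quarter-note triplet (3 notes) (three triplet quarters span one half) = 8; dotted whole note = 24; whole tied to quarter (whole + quarter) = 20; eighth = 2; whole tied to quarter (whole + quarter) = 20; dotted quarter note = 6; a full quarter-note triplet (3 notes) (three triplet quarters span one half) = 8; quarter tied to whole (quarter + whole) = 20; a full quarter-note triplet (3 notes) (three triplet quarters span one half) = 8; whole note = 16; dotted eighth note = 3.
Sum: 8 + 24 + 20 + 2 + 20 + 6 + 8 + 20 + 8 + 16 + 3 = 135.
135 ÷ 2 = 67.5 beats.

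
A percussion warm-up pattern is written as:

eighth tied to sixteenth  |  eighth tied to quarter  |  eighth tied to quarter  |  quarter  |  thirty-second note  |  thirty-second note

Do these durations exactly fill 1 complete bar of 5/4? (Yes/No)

Yes

One bar of 5/4 = 40 thirty-second notes.
Convert each value to thirty-second notes: eighth tied to sixteenth (eighth + sixteenth) = 6; eighth tied to quarter (eighth + quarter) = 12; eighth tied to quarter (eighth + quarter) = 12; quarter = 8; thirty-second note = 1; thirty-second note = 1.
Sum: 6 + 12 + 12 + 8 + 1 + 1 = 40.
40 equals 40, so the answer is Yes.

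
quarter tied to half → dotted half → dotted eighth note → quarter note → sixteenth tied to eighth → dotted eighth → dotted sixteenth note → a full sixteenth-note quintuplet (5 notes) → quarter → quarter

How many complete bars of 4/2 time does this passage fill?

One bar of 4/2 = 64 thirty-second notes.
Each duration in thirty-second notes: quarter tied to half (quarter + half) = 24; dotted half = 24; dotted eighth note = 6; quarter note = 8; sixteenth tied to eighth (sixteenth + eighth) = 6; dotted eighth = 6; dotted sixteenth note = 3; a full sixteenth-note quintuplet (5 notes) (five quintuplet sixteenths span one quarter) = 8; quarter = 8; quarter = 8.
Sum: 24 + 24 + 6 + 8 + 6 + 6 + 3 + 8 + 8 + 8 = 101.
101 ÷ 64 = 1 complete bar with 37 left over.

1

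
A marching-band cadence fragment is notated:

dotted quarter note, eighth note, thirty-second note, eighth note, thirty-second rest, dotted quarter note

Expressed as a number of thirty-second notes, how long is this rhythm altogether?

34

In thirty-second notes: dotted quarter note = 12; eighth note = 4; thirty-second note = 1; eighth note = 4; thirty-second rest = 1; dotted quarter note = 12.
Altogether 12 + 4 + 1 + 4 + 1 + 12 = 34 thirty-second notes.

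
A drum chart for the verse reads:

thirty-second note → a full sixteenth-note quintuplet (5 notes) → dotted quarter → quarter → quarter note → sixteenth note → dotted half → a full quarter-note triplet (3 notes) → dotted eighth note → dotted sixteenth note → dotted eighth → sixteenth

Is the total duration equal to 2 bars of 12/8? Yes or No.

One bar of 12/8 = 48 thirty-second notes, so 2 bars = 96.
Convert each value to thirty-second notes: thirty-second note = 1; a full sixteenth-note quintuplet (5 notes) (five quintuplet sixteenths span one quarter) = 8; dotted quarter = 12; quarter = 8; quarter note = 8; sixteenth note = 2; dotted half = 24; a full quarter-note triplet (3 notes) (three triplet quarters span one half) = 16; dotted eighth note = 6; dotted sixteenth note = 3; dotted eighth = 6; sixteenth = 2.
Altogether 1 + 8 + 12 + 8 + 8 + 2 + 24 + 16 + 6 + 3 + 6 + 2 = 96.
96 equals 96, so the answer is Yes.

Yes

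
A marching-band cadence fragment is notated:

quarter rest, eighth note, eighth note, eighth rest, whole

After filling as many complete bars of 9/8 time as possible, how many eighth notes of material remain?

4

One bar of 9/8 = 9 eighth notes.
Working in eighth notes: quarter rest = 2; eighth note = 1; eighth note = 1; eighth rest = 1; whole = 8.
Total: 2 + 1 + 1 + 1 + 8 = 13.
13 ÷ 9 = 1 complete bar with 4 eighth notes remaining.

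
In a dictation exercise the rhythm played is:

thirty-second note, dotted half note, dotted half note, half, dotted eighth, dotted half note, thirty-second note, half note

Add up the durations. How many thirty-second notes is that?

112

Each duration in thirty-second notes: thirty-second note = 1; dotted half note = 24; dotted half note = 24; half = 16; dotted eighth = 6; dotted half note = 24; thirty-second note = 1; half note = 16.
Sum: 1 + 24 + 24 + 16 + 6 + 24 + 1 + 16 = 112 thirty-second notes.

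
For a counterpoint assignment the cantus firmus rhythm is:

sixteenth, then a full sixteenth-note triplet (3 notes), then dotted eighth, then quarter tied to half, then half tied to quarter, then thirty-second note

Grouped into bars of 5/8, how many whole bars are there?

3

One bar of 5/8 = 20 thirty-second notes.
Working in thirty-second notes: sixteenth = 2; a full sixteenth-note triplet (3 notes) (three triplet sixteenths span one eighth) = 4; dotted eighth = 6; quarter tied to half (quarter + half) = 24; half tied to quarter (half + quarter) = 24; thirty-second note = 1.
Total: 2 + 4 + 6 + 24 + 24 + 1 = 61.
61 ÷ 20 = 3 complete bars with 1 left over.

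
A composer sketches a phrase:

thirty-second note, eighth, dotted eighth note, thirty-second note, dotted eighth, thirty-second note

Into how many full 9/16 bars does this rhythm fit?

1

One bar of 9/16 = 18 thirty-second notes.
Each duration in thirty-second notes: thirty-second note = 1; eighth = 4; dotted eighth note = 6; thirty-second note = 1; dotted eighth = 6; thirty-second note = 1.
Altogether 1 + 4 + 6 + 1 + 6 + 1 = 19.
19 ÷ 18 = 1 complete bar with 1 left over.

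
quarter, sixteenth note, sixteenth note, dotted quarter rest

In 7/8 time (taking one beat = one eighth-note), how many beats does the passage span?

6

One eighth-note beat = 2 sixteenth notes.
In sixteenth notes: quarter = 4; sixteenth note = 1; sixteenth note = 1; dotted quarter rest = 6.
Adding: 4 + 1 + 1 + 6 = 12.
12 ÷ 2 = 6 beats.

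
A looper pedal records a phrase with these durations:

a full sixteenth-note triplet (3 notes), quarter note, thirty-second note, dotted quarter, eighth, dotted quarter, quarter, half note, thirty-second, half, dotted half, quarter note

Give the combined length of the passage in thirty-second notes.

Express everything in thirty-second notes: a full sixteenth-note triplet (3 notes) (three triplet sixteenths span one eighth) = 4; quarter note = 8; thirty-second note = 1; dotted quarter = 12; eighth = 4; dotted quarter = 12; quarter = 8; half note = 16; thirty-second = 1; half = 16; dotted half = 24; quarter note = 8.
Total: 4 + 8 + 1 + 12 + 4 + 12 + 8 + 16 + 1 + 16 + 24 + 8 = 114 thirty-second notes.

114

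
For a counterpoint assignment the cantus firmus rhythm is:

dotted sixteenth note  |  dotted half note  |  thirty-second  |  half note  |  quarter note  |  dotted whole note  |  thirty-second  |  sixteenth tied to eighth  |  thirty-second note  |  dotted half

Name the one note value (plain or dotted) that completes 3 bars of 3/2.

dotted quarter note

3 bars of 3/2 = 144 thirty-second notes.
Working in thirty-second notes: dotted sixteenth note = 3; dotted half note = 24; thirty-second = 1; half note = 16; quarter note = 8; dotted whole note = 48; thirty-second = 1; sixteenth tied to eighth (sixteenth + eighth) = 6; thirty-second note = 1; dotted half = 24.
Adding: 3 + 24 + 1 + 16 + 8 + 48 + 1 + 6 + 1 + 24 = 132.
Remaining: 144 − 132 = 12 thirty-second notes, which is a dotted quarter note.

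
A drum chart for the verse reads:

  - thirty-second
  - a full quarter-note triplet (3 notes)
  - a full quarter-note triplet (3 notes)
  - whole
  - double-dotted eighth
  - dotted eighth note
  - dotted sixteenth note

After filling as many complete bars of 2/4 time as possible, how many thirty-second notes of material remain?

1

One bar of 2/4 = 16 thirty-second notes.
Working in thirty-second notes: thirty-second = 1; a full quarter-note triplet (3 notes) (three triplet quarters span one half) = 16; a full quarter-note triplet (3 notes) (three triplet quarters span one half) = 16; whole = 32; double-dotted eighth = 7; dotted eighth note = 6; dotted sixteenth note = 3.
Altogether 1 + 16 + 16 + 32 + 7 + 6 + 3 = 81.
81 ÷ 16 = 5 complete bars with 1 thirty-second note remaining.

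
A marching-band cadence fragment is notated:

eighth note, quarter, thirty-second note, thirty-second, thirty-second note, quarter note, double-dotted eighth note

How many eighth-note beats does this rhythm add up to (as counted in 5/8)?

7.5

One eighth-note beat = 4 thirty-second notes.
In thirty-second notes: eighth note = 4; quarter = 8; thirty-second note = 1; thirty-second = 1; thirty-second note = 1; quarter note = 8; double-dotted eighth note = 7.
Altogether 4 + 8 + 1 + 1 + 1 + 8 + 7 = 30.
30 ÷ 4 = 7.5 beats.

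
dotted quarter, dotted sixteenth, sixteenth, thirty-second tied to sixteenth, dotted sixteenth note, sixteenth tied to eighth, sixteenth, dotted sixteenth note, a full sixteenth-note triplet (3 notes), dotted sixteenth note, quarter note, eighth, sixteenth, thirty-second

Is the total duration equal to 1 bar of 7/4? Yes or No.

Yes

One bar of 7/4 = 56 thirty-second notes.
Working in thirty-second notes: dotted quarter = 12; dotted sixteenth = 3; sixteenth = 2; thirty-second tied to sixteenth (thirty-second + sixteenth) = 3; dotted sixteenth note = 3; sixteenth tied to eighth (sixteenth + eighth) = 6; sixteenth = 2; dotted sixteenth note = 3; a full sixteenth-note triplet (3 notes) (three triplet sixteenths span one eighth) = 4; dotted sixteenth note = 3; quarter note = 8; eighth = 4; sixteenth = 2; thirty-second = 1.
Total: 12 + 3 + 2 + 3 + 3 + 6 + 2 + 3 + 4 + 3 + 8 + 4 + 2 + 1 = 56.
56 equals 56, so the answer is Yes.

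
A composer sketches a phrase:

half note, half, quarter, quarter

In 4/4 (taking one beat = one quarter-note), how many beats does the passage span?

One quarter-note beat = 2 eighth notes.
Working in eighth notes: half note = 4; half = 4; quarter = 2; quarter = 2.
Sum: 4 + 4 + 2 + 2 = 12.
12 ÷ 2 = 6 beats.

6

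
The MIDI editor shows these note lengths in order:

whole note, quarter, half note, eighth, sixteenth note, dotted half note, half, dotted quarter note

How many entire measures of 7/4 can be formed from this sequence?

2

One bar of 7/4 = 28 sixteenth notes.
Working in sixteenth notes: whole note = 16; quarter = 4; half note = 8; eighth = 2; sixteenth note = 1; dotted half note = 12; half = 8; dotted quarter note = 6.
Adding: 16 + 4 + 8 + 2 + 1 + 12 + 8 + 6 = 57.
57 ÷ 28 = 2 complete bars with 1 left over.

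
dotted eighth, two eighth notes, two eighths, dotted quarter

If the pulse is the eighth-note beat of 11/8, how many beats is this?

One eighth-note beat = 2 sixteenth notes.
Each duration in sixteenth notes: dotted eighth = 3; eighth note = 2; eighth note = 2; eighth = 2; eighth = 2; dotted quarter = 6.
Adding: 3 + 2 + 2 + 2 + 2 + 6 = 17.
17 ÷ 2 = 8.5 beats.

8.5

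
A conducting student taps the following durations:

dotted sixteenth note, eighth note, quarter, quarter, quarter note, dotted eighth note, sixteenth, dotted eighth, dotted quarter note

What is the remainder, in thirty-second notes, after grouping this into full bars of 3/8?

One bar of 3/8 = 12 thirty-second notes.
Each duration in thirty-second notes: dotted sixteenth note = 3; eighth note = 4; quarter = 8; quarter = 8; quarter note = 8; dotted eighth note = 6; sixteenth = 2; dotted eighth = 6; dotted quarter note = 12.
Adding: 3 + 4 + 8 + 8 + 8 + 6 + 2 + 6 + 12 = 57.
57 ÷ 12 = 4 complete bars with 9 thirty-second notes remaining.

9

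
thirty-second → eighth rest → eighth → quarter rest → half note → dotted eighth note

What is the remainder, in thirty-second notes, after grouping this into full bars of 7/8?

11

One bar of 7/8 = 28 thirty-second notes.
Each duration in thirty-second notes: thirty-second = 1; eighth rest = 4; eighth = 4; quarter rest = 8; half note = 16; dotted eighth note = 6.
Total: 1 + 4 + 4 + 8 + 16 + 6 = 39.
39 ÷ 28 = 1 complete bar with 11 thirty-second notes remaining.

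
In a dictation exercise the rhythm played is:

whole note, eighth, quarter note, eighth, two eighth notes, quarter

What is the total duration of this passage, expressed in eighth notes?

Working in eighth notes: whole note = 8; eighth = 1; quarter note = 2; eighth = 1; eighth note = 1; eighth note = 1; quarter = 2.
Sum: 8 + 1 + 2 + 1 + 1 + 1 + 2 = 16 eighth notes.

16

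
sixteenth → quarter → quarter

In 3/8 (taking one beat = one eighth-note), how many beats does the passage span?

4.5

One eighth-note beat = 2 sixteenth notes.
Working in sixteenth notes: sixteenth = 1; quarter = 4; quarter = 4.
Adding: 1 + 4 + 4 = 9.
9 ÷ 2 = 4.5 beats.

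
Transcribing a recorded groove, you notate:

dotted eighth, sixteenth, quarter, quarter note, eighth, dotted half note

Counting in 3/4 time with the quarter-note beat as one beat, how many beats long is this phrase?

One quarter-note beat = 4 sixteenth notes.
Express everything in sixteenth notes: dotted eighth = 3; sixteenth = 1; quarter = 4; quarter note = 4; eighth = 2; dotted half note = 12.
Altogether 3 + 1 + 4 + 4 + 2 + 12 = 26.
26 ÷ 4 = 6.5 beats.

6.5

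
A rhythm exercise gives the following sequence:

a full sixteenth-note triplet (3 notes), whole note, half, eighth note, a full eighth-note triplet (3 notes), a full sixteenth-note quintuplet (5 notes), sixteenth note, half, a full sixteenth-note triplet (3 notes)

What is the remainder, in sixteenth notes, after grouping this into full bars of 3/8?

5

One bar of 3/8 = 6 sixteenth notes.
Each duration in sixteenth notes: a full sixteenth-note triplet (3 notes) (three triplet sixteenths span one eighth) = 2; whole note = 16; half = 8; eighth note = 2; a full eighth-note triplet (3 notes) (three triplet eighths span one quarter) = 4; a full sixteenth-note quintuplet (5 notes) (five quintuplet sixteenths span one quarter) = 4; sixteenth note = 1; half = 8; a full sixteenth-note triplet (3 notes) (three triplet sixteenths span one eighth) = 2.
Altogether 2 + 16 + 8 + 2 + 4 + 4 + 1 + 8 + 2 = 47.
47 ÷ 6 = 7 complete bars with 5 sixteenth notes remaining.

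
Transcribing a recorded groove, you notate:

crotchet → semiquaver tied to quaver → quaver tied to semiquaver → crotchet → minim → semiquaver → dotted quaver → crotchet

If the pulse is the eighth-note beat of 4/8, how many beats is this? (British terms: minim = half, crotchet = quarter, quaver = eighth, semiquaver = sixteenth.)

One eighth-note beat = 2 sixteenth notes.
Working in sixteenth notes: crotchet = 4; semiquaver tied to quaver (semiquaver + quaver) = 3; quaver tied to semiquaver (quaver + semiquaver) = 3; crotchet = 4; minim = 8; semiquaver = 1; dotted quaver = 3; crotchet = 4.
Adding: 4 + 3 + 3 + 4 + 8 + 1 + 3 + 4 = 30.
30 ÷ 2 = 15 beats.

15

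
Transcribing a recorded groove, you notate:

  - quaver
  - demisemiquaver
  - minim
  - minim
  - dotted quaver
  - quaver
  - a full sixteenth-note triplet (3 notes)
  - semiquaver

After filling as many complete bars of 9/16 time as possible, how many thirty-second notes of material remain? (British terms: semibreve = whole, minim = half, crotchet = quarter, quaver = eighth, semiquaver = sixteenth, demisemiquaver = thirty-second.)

One bar of 9/16 = 18 thirty-second notes.
Express everything in thirty-second notes: quaver = 4; demisemiquaver = 1; minim = 16; minim = 16; dotted quaver = 6; quaver = 4; a full sixteenth-note triplet (3 notes) (three triplet sixteenths span one eighth) = 4; semiquaver = 2.
Altogether 4 + 1 + 16 + 16 + 6 + 4 + 4 + 2 = 53.
53 ÷ 18 = 2 complete bars with 17 thirty-second notes remaining.

17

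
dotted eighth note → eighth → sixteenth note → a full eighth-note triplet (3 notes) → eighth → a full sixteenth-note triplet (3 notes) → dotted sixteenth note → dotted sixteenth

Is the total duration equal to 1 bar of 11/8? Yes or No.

No

One bar of 11/8 = 44 thirty-second notes.
Each duration in thirty-second notes: dotted eighth note = 6; eighth = 4; sixteenth note = 2; a full eighth-note triplet (3 notes) (three triplet eighths span one quarter) = 8; eighth = 4; a full sixteenth-note triplet (3 notes) (three triplet sixteenths span one eighth) = 4; dotted sixteenth note = 3; dotted sixteenth = 3.
Sum: 6 + 4 + 2 + 8 + 4 + 4 + 3 + 3 = 34.
34 falls short of 44, so the answer is No.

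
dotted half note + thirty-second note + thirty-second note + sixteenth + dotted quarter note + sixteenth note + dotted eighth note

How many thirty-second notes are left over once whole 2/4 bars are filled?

One bar of 2/4 = 16 thirty-second notes.
Working in thirty-second notes: dotted half note = 24; thirty-second note = 1; thirty-second note = 1; sixteenth = 2; dotted quarter note = 12; sixteenth note = 2; dotted eighth note = 6.
Sum: 24 + 1 + 1 + 2 + 12 + 2 + 6 = 48.
48 ÷ 16 = 3 complete bars with 0 thirty-second notes remaining.

0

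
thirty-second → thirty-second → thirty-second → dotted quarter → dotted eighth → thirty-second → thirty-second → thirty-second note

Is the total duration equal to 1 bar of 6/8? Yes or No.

One bar of 6/8 = 24 thirty-second notes.
Convert each value to thirty-second notes: thirty-second = 1; thirty-second = 1; thirty-second = 1; dotted quarter = 12; dotted eighth = 6; thirty-second = 1; thirty-second = 1; thirty-second note = 1.
Total: 1 + 1 + 1 + 12 + 6 + 1 + 1 + 1 = 24.
24 equals 24, so the answer is Yes.

Yes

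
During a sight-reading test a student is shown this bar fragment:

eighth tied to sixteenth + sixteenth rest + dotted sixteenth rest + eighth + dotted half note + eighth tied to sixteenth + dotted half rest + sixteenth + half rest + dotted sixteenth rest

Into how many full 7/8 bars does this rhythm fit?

3

One bar of 7/8 = 28 thirty-second notes.
In thirty-second notes: eighth tied to sixteenth (eighth + sixteenth) = 6; sixteenth rest = 2; dotted sixteenth rest = 3; eighth = 4; dotted half note = 24; eighth tied to sixteenth (eighth + sixteenth) = 6; dotted half rest = 24; sixteenth = 2; half rest = 16; dotted sixteenth rest = 3.
Altogether 6 + 2 + 3 + 4 + 24 + 6 + 24 + 2 + 16 + 3 = 90.
90 ÷ 28 = 3 complete bars with 6 left over.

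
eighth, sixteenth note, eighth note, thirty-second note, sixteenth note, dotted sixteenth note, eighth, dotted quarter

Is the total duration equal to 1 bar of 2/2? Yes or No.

One bar of 2/2 = 32 thirty-second notes.
Express everything in thirty-second notes: eighth = 4; sixteenth note = 2; eighth note = 4; thirty-second note = 1; sixteenth note = 2; dotted sixteenth note = 3; eighth = 4; dotted quarter = 12.
Adding: 4 + 2 + 4 + 1 + 2 + 3 + 4 + 12 = 32.
32 equals 32, so the answer is Yes.

Yes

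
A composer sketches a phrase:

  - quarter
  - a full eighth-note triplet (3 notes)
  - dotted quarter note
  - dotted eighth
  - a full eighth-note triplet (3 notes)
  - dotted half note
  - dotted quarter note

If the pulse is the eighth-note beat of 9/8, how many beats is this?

One eighth-note beat = 2 sixteenth notes.
Express everything in sixteenth notes: quarter = 4; a full eighth-note triplet (3 notes) (three triplet eighths span one quarter) = 4; dotted quarter note = 6; dotted eighth = 3; a full eighth-note triplet (3 notes) (three triplet eighths span one quarter) = 4; dotted half note = 12; dotted quarter note = 6.
Adding: 4 + 4 + 6 + 3 + 4 + 12 + 6 = 39.
39 ÷ 2 = 19.5 beats.

19.5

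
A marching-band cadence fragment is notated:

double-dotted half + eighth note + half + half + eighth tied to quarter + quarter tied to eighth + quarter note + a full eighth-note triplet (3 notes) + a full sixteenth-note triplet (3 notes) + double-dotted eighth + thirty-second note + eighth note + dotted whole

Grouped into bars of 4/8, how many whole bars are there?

One bar of 4/8 = 16 thirty-second notes.
In thirty-second notes: double-dotted half = 28; eighth note = 4; half = 16; half = 16; eighth tied to quarter (eighth + quarter) = 12; quarter tied to eighth (quarter + eighth) = 12; quarter note = 8; a full eighth-note triplet (3 notes) (three triplet eighths span one quarter) = 8; a full sixteenth-note triplet (3 notes) (three triplet sixteenths span one eighth) = 4; double-dotted eighth = 7; thirty-second note = 1; eighth note = 4; dotted whole = 48.
Total: 28 + 4 + 16 + 16 + 12 + 12 + 8 + 8 + 4 + 7 + 1 + 4 + 48 = 168.
168 ÷ 16 = 10 complete bars with 8 left over.

10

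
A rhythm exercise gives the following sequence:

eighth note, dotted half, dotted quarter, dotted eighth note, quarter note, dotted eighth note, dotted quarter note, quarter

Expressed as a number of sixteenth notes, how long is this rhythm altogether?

40

Each duration in sixteenth notes: eighth note = 2; dotted half = 12; dotted quarter = 6; dotted eighth note = 3; quarter note = 4; dotted eighth note = 3; dotted quarter note = 6; quarter = 4.
Adding: 2 + 12 + 6 + 3 + 4 + 3 + 6 + 4 = 40 sixteenth notes.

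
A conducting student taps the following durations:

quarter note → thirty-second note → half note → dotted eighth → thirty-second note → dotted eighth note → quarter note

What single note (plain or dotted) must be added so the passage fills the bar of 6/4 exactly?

sixteenth note

The bar of 6/4 = 48 thirty-second notes.
Working in thirty-second notes: quarter note = 8; thirty-second note = 1; half note = 16; dotted eighth = 6; thirty-second note = 1; dotted eighth note = 6; quarter note = 8.
Adding: 8 + 1 + 16 + 6 + 1 + 6 + 8 = 46.
Remaining: 48 − 46 = 2 thirty-second notes, which is a sixteenth note.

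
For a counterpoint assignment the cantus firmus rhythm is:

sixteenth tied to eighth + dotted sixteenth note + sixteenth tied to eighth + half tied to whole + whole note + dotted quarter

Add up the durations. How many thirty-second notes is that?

Each duration in thirty-second notes: sixteenth tied to eighth (sixteenth + eighth) = 6; dotted sixteenth note = 3; sixteenth tied to eighth (sixteenth + eighth) = 6; half tied to whole (half + whole) = 48; whole note = 32; dotted quarter = 12.
Total: 6 + 3 + 6 + 48 + 32 + 12 = 107 thirty-second notes.

107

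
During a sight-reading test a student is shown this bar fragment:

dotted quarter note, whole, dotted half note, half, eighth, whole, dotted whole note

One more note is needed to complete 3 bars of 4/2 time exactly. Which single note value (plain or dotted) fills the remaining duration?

3 bars of 4/2 = 48 eighth notes.
Working in eighth notes: dotted quarter note = 3; whole = 8; dotted half note = 6; half = 4; eighth = 1; whole = 8; dotted whole note = 12.
Sum: 3 + 8 + 6 + 4 + 1 + 8 + 12 = 42.
Remaining: 48 − 42 = 6 eighth notes, which is a dotted half note.

dotted half note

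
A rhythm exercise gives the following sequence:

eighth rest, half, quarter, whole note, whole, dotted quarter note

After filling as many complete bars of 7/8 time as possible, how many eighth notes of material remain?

One bar of 7/8 = 7 eighth notes.
Express everything in eighth notes: eighth rest = 1; half = 4; quarter = 2; whole note = 8; whole = 8; dotted quarter note = 3.
Total: 1 + 4 + 2 + 8 + 8 + 3 = 26.
26 ÷ 7 = 3 complete bars with 5 eighth notes remaining.

5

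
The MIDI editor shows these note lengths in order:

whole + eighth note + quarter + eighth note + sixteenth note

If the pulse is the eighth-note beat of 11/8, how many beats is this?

12.5

One eighth-note beat = 2 sixteenth notes.
In sixteenth notes: whole = 16; eighth note = 2; quarter = 4; eighth note = 2; sixteenth note = 1.
Adding: 16 + 2 + 4 + 2 + 1 = 25.
25 ÷ 2 = 12.5 beats.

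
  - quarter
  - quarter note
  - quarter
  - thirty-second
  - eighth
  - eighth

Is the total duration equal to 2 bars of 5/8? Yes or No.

One bar of 5/8 = 20 thirty-second notes, so 2 bars = 40.
Each duration in thirty-second notes: quarter = 8; quarter note = 8; quarter = 8; thirty-second = 1; eighth = 4; eighth = 4.
Altogether 8 + 8 + 8 + 1 + 4 + 4 = 33.
33 falls short of 40, so the answer is No.

No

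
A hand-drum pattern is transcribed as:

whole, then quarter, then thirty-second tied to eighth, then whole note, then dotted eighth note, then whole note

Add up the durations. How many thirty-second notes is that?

Working in thirty-second notes: whole = 32; quarter = 8; thirty-second tied to eighth (thirty-second + eighth) = 5; whole note = 32; dotted eighth note = 6; whole note = 32.
Adding: 32 + 8 + 5 + 32 + 6 + 32 = 115 thirty-second notes.

115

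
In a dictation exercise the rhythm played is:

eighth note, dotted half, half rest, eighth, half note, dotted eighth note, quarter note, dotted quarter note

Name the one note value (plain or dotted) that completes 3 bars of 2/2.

dotted eighth note

3 bars of 2/2 = 48 sixteenth notes.
Express everything in sixteenth notes: eighth note = 2; dotted half = 12; half rest = 8; eighth = 2; half note = 8; dotted eighth note = 3; quarter note = 4; dotted quarter note = 6.
Sum: 2 + 12 + 8 + 2 + 8 + 3 + 4 + 6 = 45.
Remaining: 48 − 45 = 3 sixteenth notes, which is a dotted eighth note.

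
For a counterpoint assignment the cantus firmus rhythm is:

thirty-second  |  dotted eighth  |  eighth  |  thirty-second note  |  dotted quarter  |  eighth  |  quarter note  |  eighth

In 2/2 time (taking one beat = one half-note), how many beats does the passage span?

2.5

One half-note beat = 16 thirty-second notes.
Working in thirty-second notes: thirty-second = 1; dotted eighth = 6; eighth = 4; thirty-second note = 1; dotted quarter = 12; eighth = 4; quarter note = 8; eighth = 4.
Total: 1 + 6 + 4 + 1 + 12 + 4 + 8 + 4 = 40.
40 ÷ 16 = 2.5 beats.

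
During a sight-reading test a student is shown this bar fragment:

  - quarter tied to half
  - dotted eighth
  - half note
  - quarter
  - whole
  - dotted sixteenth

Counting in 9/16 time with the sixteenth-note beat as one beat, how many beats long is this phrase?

One sixteenth-note beat = 2 thirty-second notes.
Working in thirty-second notes: quarter tied to half (quarter + half) = 24; dotted eighth = 6; half note = 16; quarter = 8; whole = 32; dotted sixteenth = 3.
Total: 24 + 6 + 16 + 8 + 32 + 3 = 89.
89 ÷ 2 = 44.5 beats.

44.5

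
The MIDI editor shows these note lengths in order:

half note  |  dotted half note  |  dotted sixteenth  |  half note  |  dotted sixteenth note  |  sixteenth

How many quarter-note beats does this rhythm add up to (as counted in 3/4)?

One quarter-note beat = 8 thirty-second notes.
Convert each value to thirty-second notes: half note = 16; dotted half note = 24; dotted sixteenth = 3; half note = 16; dotted sixteenth note = 3; sixteenth = 2.
Altogether 16 + 24 + 3 + 16 + 3 + 2 = 64.
64 ÷ 8 = 8 beats.

8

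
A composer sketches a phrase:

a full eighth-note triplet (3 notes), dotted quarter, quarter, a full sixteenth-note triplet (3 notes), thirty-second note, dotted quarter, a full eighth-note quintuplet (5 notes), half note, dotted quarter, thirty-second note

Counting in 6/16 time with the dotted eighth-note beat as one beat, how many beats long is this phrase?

One dotted eighth-note beat = 6 thirty-second notes.
Working in thirty-second notes: a full eighth-note triplet (3 notes) (three triplet eighths span one quarter) = 8; dotted quarter = 12; quarter = 8; a full sixteenth-note triplet (3 notes) (three triplet sixteenths span one eighth) = 4; thirty-second note = 1; dotted quarter = 12; a full eighth-note quintuplet (5 notes) (five quintuplet eighths span one half) = 16; half note = 16; dotted quarter = 12; thirty-second note = 1.
Total: 8 + 12 + 8 + 4 + 1 + 12 + 16 + 16 + 12 + 1 = 90.
90 ÷ 6 = 15 beats.

15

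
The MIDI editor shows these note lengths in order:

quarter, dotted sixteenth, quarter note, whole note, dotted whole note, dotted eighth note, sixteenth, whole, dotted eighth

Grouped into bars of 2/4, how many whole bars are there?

One bar of 2/4 = 16 thirty-second notes.
Convert each value to thirty-second notes: quarter = 8; dotted sixteenth = 3; quarter note = 8; whole note = 32; dotted whole note = 48; dotted eighth note = 6; sixteenth = 2; whole = 32; dotted eighth = 6.
Sum: 8 + 3 + 8 + 32 + 48 + 6 + 2 + 32 + 6 = 145.
145 ÷ 16 = 9 complete bars with 1 left over.

9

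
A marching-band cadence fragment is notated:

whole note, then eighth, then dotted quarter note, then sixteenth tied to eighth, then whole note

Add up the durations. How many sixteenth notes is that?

43

Convert each value to sixteenth notes: whole note = 16; eighth = 2; dotted quarter note = 6; sixteenth tied to eighth (sixteenth + eighth) = 3; whole note = 16.
Altogether 16 + 2 + 6 + 3 + 16 = 43 sixteenth notes.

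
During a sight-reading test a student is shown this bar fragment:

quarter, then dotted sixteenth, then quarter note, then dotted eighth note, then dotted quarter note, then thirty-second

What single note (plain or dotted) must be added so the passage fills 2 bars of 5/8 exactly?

sixteenth note

2 bars of 5/8 = 40 thirty-second notes.
Each duration in thirty-second notes: quarter = 8; dotted sixteenth = 3; quarter note = 8; dotted eighth note = 6; dotted quarter note = 12; thirty-second = 1.
Sum: 8 + 3 + 8 + 6 + 12 + 1 = 38.
Remaining: 40 − 38 = 2 thirty-second notes, which is a sixteenth note.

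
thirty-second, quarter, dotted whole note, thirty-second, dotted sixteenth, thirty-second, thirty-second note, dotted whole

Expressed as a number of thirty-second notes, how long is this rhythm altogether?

Express everything in thirty-second notes: thirty-second = 1; quarter = 8; dotted whole note = 48; thirty-second = 1; dotted sixteenth = 3; thirty-second = 1; thirty-second note = 1; dotted whole = 48.
Adding: 1 + 8 + 48 + 1 + 3 + 1 + 1 + 48 = 111 thirty-second notes.

111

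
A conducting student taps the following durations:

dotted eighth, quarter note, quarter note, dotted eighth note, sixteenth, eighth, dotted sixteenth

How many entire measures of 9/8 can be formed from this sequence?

One bar of 9/8 = 36 thirty-second notes.
In thirty-second notes: dotted eighth = 6; quarter note = 8; quarter note = 8; dotted eighth note = 6; sixteenth = 2; eighth = 4; dotted sixteenth = 3.
Total: 6 + 8 + 8 + 6 + 2 + 4 + 3 = 37.
37 ÷ 36 = 1 complete bar with 1 left over.

1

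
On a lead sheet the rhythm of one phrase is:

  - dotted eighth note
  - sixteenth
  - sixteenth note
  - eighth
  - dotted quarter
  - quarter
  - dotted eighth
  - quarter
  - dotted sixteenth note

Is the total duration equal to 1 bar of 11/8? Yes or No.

No

One bar of 11/8 = 44 thirty-second notes.
Working in thirty-second notes: dotted eighth note = 6; sixteenth = 2; sixteenth note = 2; eighth = 4; dotted quarter = 12; quarter = 8; dotted eighth = 6; quarter = 8; dotted sixteenth note = 3.
Adding: 6 + 2 + 2 + 4 + 12 + 8 + 6 + 8 + 3 = 51.
51 exceeds 44, so the answer is No.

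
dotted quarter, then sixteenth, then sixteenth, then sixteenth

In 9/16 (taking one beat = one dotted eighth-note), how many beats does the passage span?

One dotted eighth-note beat = 3 sixteenth notes.
Each duration in sixteenth notes: dotted quarter = 6; sixteenth = 1; sixteenth = 1; sixteenth = 1.
Altogether 6 + 1 + 1 + 1 = 9.
9 ÷ 3 = 3 beats.

3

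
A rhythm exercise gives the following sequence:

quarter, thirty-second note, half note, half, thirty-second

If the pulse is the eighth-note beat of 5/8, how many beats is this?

One eighth-note beat = 4 thirty-second notes.
Convert each value to thirty-second notes: quarter = 8; thirty-second note = 1; half note = 16; half = 16; thirty-second = 1.
Total: 8 + 1 + 16 + 16 + 1 = 42.
42 ÷ 4 = 10.5 beats.

10.5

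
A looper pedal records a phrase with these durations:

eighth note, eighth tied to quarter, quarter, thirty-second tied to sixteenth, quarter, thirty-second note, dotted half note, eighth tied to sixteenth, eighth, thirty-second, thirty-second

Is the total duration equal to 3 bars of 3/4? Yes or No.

Yes

One bar of 3/4 = 24 thirty-second notes, so 3 bars = 72.
Convert each value to thirty-second notes: eighth note = 4; eighth tied to quarter (eighth + quarter) = 12; quarter = 8; thirty-second tied to sixteenth (thirty-second + sixteenth) = 3; quarter = 8; thirty-second note = 1; dotted half note = 24; eighth tied to sixteenth (eighth + sixteenth) = 6; eighth = 4; thirty-second = 1; thirty-second = 1.
Altogether 4 + 12 + 8 + 3 + 8 + 1 + 24 + 6 + 4 + 1 + 1 = 72.
72 equals 72, so the answer is Yes.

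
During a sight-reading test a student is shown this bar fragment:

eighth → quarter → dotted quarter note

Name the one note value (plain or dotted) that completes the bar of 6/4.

The bar of 6/4 = 12 eighth notes.
Each duration in eighth notes: eighth = 1; quarter = 2; dotted quarter note = 3.
Sum: 1 + 2 + 3 = 6.
Remaining: 12 − 6 = 6 eighth notes, which is a dotted half note.

dotted half note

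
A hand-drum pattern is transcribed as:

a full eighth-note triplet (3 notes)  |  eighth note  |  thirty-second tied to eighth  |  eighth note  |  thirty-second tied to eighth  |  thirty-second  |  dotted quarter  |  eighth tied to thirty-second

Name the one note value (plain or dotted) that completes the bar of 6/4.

The bar of 6/4 = 48 thirty-second notes.
Convert each value to thirty-second notes: a full eighth-note triplet (3 notes) (three triplet eighths span one quarter) = 8; eighth note = 4; thirty-second tied to eighth (thirty-second + eighth) = 5; eighth note = 4; thirty-second tied to eighth (thirty-second + eighth) = 5; thirty-second = 1; dotted quarter = 12; eighth tied to thirty-second (eighth + thirty-second) = 5.
Altogether 8 + 4 + 5 + 4 + 5 + 1 + 12 + 5 = 44.
Remaining: 48 − 44 = 4 thirty-second notes, which is a eighth note.

eighth note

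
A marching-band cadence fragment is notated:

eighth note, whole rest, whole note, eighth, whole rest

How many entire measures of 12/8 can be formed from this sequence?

2

One bar of 12/8 = 12 eighth notes.
Each duration in eighth notes: eighth note = 1; whole rest = 8; whole note = 8; eighth = 1; whole rest = 8.
Total: 1 + 8 + 8 + 1 + 8 = 26.
26 ÷ 12 = 2 complete bars with 2 left over.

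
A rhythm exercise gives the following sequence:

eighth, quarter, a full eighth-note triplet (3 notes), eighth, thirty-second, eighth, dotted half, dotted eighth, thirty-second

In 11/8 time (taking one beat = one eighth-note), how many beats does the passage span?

One eighth-note beat = 4 thirty-second notes.
Convert each value to thirty-second notes: eighth = 4; quarter = 8; a full eighth-note triplet (3 notes) (three triplet eighths span one quarter) = 8; eighth = 4; thirty-second = 1; eighth = 4; dotted half = 24; dotted eighth = 6; thirty-second = 1.
Sum: 4 + 8 + 8 + 4 + 1 + 4 + 24 + 6 + 1 = 60.
60 ÷ 4 = 15 beats.

15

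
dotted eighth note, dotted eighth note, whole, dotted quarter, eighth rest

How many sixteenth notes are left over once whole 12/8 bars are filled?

One bar of 12/8 = 24 sixteenth notes.
Express everything in sixteenth notes: dotted eighth note = 3; dotted eighth note = 3; whole = 16; dotted quarter = 6; eighth rest = 2.
Total: 3 + 3 + 16 + 6 + 2 = 30.
30 ÷ 24 = 1 complete bar with 6 sixteenth notes remaining.

6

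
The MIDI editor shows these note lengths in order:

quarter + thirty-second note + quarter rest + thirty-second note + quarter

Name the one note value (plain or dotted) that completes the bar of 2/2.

dotted eighth note

The bar of 2/2 = 32 thirty-second notes.
Working in thirty-second notes: quarter = 8; thirty-second note = 1; quarter rest = 8; thirty-second note = 1; quarter = 8.
Adding: 8 + 1 + 8 + 1 + 8 = 26.
Remaining: 32 − 26 = 6 thirty-second notes, which is a dotted eighth note.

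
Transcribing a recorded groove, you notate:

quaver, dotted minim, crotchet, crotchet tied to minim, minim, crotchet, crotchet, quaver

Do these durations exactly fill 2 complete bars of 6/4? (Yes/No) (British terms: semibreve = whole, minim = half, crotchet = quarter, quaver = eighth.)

Yes

One bar of 6/4 = 12 eighth notes, so 2 bars = 24.
Convert each value to eighth notes: quaver = 1; dotted minim = 6; crotchet = 2; crotchet tied to minim (crotchet + minim) = 6; minim = 4; crotchet = 2; crotchet = 2; quaver = 1.
Adding: 1 + 6 + 2 + 6 + 4 + 2 + 2 + 1 = 24.
24 equals 24, so the answer is Yes.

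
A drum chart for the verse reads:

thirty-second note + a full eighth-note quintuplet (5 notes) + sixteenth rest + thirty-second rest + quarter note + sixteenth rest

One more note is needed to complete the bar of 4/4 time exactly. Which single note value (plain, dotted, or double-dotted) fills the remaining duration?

The bar of 4/4 = 32 thirty-second notes.
Each duration in thirty-second notes: thirty-second note = 1; a full eighth-note quintuplet (5 notes) (five quintuplet eighths span one half) = 16; sixteenth rest = 2; thirty-second rest = 1; quarter note = 8; sixteenth rest = 2.
Adding: 1 + 16 + 2 + 1 + 8 + 2 = 30.
Remaining: 32 − 30 = 2 thirty-second notes, which is a sixteenth note.

sixteenth note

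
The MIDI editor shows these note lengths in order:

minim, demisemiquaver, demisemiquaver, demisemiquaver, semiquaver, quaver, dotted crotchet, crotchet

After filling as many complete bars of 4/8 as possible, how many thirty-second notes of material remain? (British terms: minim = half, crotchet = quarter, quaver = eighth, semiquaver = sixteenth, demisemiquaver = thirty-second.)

13

One bar of 4/8 = 16 thirty-second notes.
Convert each value to thirty-second notes: minim = 16; demisemiquaver = 1; demisemiquaver = 1; demisemiquaver = 1; semiquaver = 2; quaver = 4; dotted crotchet = 12; crotchet = 8.
Total: 16 + 1 + 1 + 1 + 2 + 4 + 12 + 8 = 45.
45 ÷ 16 = 2 complete bars with 13 thirty-second notes remaining.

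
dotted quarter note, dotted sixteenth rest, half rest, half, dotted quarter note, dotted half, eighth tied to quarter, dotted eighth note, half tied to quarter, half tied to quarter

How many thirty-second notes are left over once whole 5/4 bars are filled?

29

One bar of 5/4 = 40 thirty-second notes.
Working in thirty-second notes: dotted quarter note = 12; dotted sixteenth rest = 3; half rest = 16; half = 16; dotted quarter note = 12; dotted half = 24; eighth tied to quarter (eighth + quarter) = 12; dotted eighth note = 6; half tied to quarter (half + quarter) = 24; half tied to quarter (half + quarter) = 24.
Altogether 12 + 3 + 16 + 16 + 12 + 24 + 12 + 6 + 24 + 24 = 149.
149 ÷ 40 = 3 complete bars with 29 thirty-second notes remaining.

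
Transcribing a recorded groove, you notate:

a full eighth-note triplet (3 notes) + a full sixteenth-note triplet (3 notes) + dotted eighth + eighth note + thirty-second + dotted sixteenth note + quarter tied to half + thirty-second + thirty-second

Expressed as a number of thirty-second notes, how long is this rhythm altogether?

Each duration in thirty-second notes: a full eighth-note triplet (3 notes) (three triplet eighths span one quarter) = 8; a full sixteenth-note triplet (3 notes) (three triplet sixteenths span one eighth) = 4; dotted eighth = 6; eighth note = 4; thirty-second = 1; dotted sixteenth note = 3; quarter tied to half (quarter + half) = 24; thirty-second = 1; thirty-second = 1.
Sum: 8 + 4 + 6 + 4 + 1 + 3 + 24 + 1 + 1 = 52 thirty-second notes.

52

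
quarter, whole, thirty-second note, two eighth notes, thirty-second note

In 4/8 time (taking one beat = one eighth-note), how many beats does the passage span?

One eighth-note beat = 4 thirty-second notes.
Each duration in thirty-second notes: quarter = 8; whole = 32; thirty-second note = 1; eighth note = 4; eighth note = 4; thirty-second note = 1.
Adding: 8 + 32 + 1 + 4 + 4 + 1 = 50.
50 ÷ 4 = 12.5 beats.

12.5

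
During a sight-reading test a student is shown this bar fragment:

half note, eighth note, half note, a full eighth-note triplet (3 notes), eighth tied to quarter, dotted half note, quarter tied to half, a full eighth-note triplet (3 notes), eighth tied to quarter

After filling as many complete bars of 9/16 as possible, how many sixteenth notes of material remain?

8

One bar of 9/16 = 9 sixteenth notes.
Express everything in sixteenth notes: half note = 8; eighth note = 2; half note = 8; a full eighth-note triplet (3 notes) (three triplet eighths span one quarter) = 4; eighth tied to quarter (eighth + quarter) = 6; dotted half note = 12; quarter tied to half (quarter + half) = 12; a full eighth-note triplet (3 notes) (three triplet eighths span one quarter) = 4; eighth tied to quarter (eighth + quarter) = 6.
Total: 8 + 2 + 8 + 4 + 6 + 12 + 12 + 4 + 6 = 62.
62 ÷ 9 = 6 complete bars with 8 sixteenth notes remaining.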